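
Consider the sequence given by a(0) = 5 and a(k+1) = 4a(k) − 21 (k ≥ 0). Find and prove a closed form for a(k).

Claim: a(k) = -2·4^k + 7.

Base case: a(0) = 5, and -2·4^0 + 7 = -2 + 7 = 5.
Assume a(r) = -2·4^r + 7 for some r ≥ 0.
Then a(r+1) = 4a(r) − 21 = 4·(-2·4^r + 7) − 21 = -8·4^r + 28 − 21 = -2·4^{r+1} + 7.
By induction, a(k) = -2·4^k + 7 for all k ≥ 0.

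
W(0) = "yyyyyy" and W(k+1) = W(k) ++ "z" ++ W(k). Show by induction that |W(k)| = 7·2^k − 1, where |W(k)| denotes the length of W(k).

Base case: |W(0)| = 6, and 7·2^0 − 1 = 6.
Assume |W(m)| = 7·2^m − 1.
Then |W(m+1)| = |W(m)| + 1 + |W(m)| = 2|W(m)| + 1 = 2(7·2^m − 1) + 1 = 7·2^{m+1} − 2 + 1 = 7·2^{m+1} − 1.
By induction, |W(k)| = 7·2^k − 1 for all k ≥ 0.

|W(k)| = 7·2^k − 1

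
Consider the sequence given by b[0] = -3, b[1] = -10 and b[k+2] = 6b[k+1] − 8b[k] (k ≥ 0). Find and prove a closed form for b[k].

Claim: b[k] = -2^k − 2·4^k.

Base cases: b[0] = -3 and -2^0 − 2·4^0 = -3; b[1] = -10 and -2^1 − 2·4^1 = -10.
Assume b[i] = -2^i − 2·4^i for all 0 ≤ i ≤ j, where j ≥ 1.
Then b[j+1] = 6b[j] − 8b[j−1] = 6·(-2^j − 2·4^j) − 8·(-2^{j−1} − 2·4^{j−1}) = -(6·2 − 8)2^{j−1} − 2·(6·4 − 8)4^{j−1} = -4·2^{j−1} − 32·4^{j−1} = -2^{j+1} − 2·4^{j+1}.
So the formula holds for j+1, and by strong induction b[k] = -2^k − 2·4^k for all k ≥ 0.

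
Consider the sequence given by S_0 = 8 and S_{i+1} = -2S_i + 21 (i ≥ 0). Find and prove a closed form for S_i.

Claim: S_i = (-2)^i + 7.

Base case: S_0 = 8, and (-2)^0 + 7 = 1 + 7 = 8.
Assume S_r = (-2)^r + 7 for some r ≥ 0.
Then S_{r+1} = -2S_r + 21 = -2·((-2)^r + 7) + 21 = -2·(-2)^r − 14 + 21 = (-2)^{r+1} + 7.
Hence S_i = (-2)^i + 7 for every i ≥ 0, by induction.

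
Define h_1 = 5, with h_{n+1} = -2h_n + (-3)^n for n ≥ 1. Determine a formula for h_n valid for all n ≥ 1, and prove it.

Claim: h_n = -(-2)^n − (-3)^n.

Base case: h_1 = 5, and -(-2)^1 − (-3)^1 = 2 + 3 = 5.
Assume h_r = -(-2)^r − (-3)^r for some r ≥ 1.
Then h_{r+1} = -2h_r + (-3)^r = -2·(-(-2)^r − (-3)^r) + (-3)^r = -(-2)^{r+1} + 2·(-3)^r + (-3)^r = -(-2)^{r+1} + 3·(-3)^r = -(-2)^{r+1} − (-3)^{r+1}.
Hence h_n = -(-2)^n − (-3)^n for every n ≥ 1, by induction.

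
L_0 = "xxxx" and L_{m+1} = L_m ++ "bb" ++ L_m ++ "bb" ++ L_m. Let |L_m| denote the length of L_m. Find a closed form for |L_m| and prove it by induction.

Claim: |L_m| = 6·3^m − 2.

Base case: |L_0| = 4, and 6·3^0 − 2 = 4.
Assume |L_r| = 6·3^r − 2.
Then |L_{r+1}| = 3|L_r| + 4 = 3(6·3^r − 2) + 4 = 6·3^{r+1} − 6 + 4 = 6·3^{r+1} − 2.
Hence |L_m| = 6·3^m − 2 for every m ≥ 0, by induction.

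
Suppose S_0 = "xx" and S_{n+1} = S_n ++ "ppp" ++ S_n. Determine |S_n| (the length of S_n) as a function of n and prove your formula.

Claim: |S_n| = 5·2^n − 3.

Base case: |S_0| = 2, and 5·2^0 − 3 = 2.
Assume |S_j| = 5·2^j − 3.
Then |S_{j+1}| = |S_j| + 3 + |S_j| = 2|S_j| + 3 = 2(5·2^j − 3) + 3 = 5·2^{j+1} − 6 + 3 = 5·2^{j+1} − 3.
Hence |S_n| = 5·2^n − 3 for every n ≥ 0, by induction.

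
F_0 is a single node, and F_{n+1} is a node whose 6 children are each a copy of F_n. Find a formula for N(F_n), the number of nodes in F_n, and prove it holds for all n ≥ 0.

Claim: N(F_n) = (6^{n+1} − 1)/5.

Base case: N(F_0) = 1, and (6^{0+1} − 1)/5 = 1.
Assume N(F_r) = (6^{r+1} − 1)/5.
Then N(F_{r+1}) = 1 + 6N(F_r) = 1 + 6·(6^{r+1} − 1)/5 = 1 + (6^{r+2} − 6)/5 = (5 + 6^{r+2} − 6)/5 = (6^{r+2} − 1)/5.
Hence N(F_n) = (6^{n+1} − 1)/5 for every n ≥ 0, by induction.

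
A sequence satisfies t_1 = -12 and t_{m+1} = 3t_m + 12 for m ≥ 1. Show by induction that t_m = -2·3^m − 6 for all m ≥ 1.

Base case: t_1 = -12, and -2·3^1 − 6 = -6 − 6 = -12.
Assume t_r = -2·3^r − 6 for some r ≥ 1.
Then t_{r+1} = 3t_r + 12 = 3·(-2·3^r − 6) + 12 = -6·3^r − 18 + 12 = -2·3^{r+1} − 6.
This completes the inductive step, so t_m = -2·3^m − 6 for all m ≥ 1.

t_m = -2·3^m − 6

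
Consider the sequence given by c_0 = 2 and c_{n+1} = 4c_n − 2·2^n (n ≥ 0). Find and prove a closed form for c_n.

Claim: c_n = 4^n + 2^n.

Base case: c_0 = 2, and 4^0 + 2^0 = 1 + 1 = 2.
Assume c_r = 4^r + 2^r for some r ≥ 0.
Then c_{r+1} = 4c_r − 2·2^r = 4·(4^r + 2^r) − 2·2^r = 4^{r+1} + 4·2^r − 2·2^r = 4^{r+1} + 2·2^r = 4^{r+1} + 2^{r+1}.
By induction, c_n = 4^n + 2^n for all n ≥ 0.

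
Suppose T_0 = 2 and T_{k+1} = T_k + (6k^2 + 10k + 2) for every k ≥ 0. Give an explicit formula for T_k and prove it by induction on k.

Claim: T_k = 2k^3 + 2k^2 − 2k + 2.

Base case: T_0 = 2, and 2·0^3 + 2·0^2 − 2·0 + 2 = 2.
Assume T_m = 2m^3 + 2m^2 − 2m + 2.
Then T_{m+1} = T_m + (6m^2 + 10m + 2) = (2m^3 + 2m^2 − 2m + 2) + (6m^2 + 10m + 2) = 2m^3 + 8m^2 + 8m + 4,
and 2·(m+1)^3 + 2·(m+1)^2 − 2·(m+1) + 2 = 2m^3 + 8m^2 + 8m + 4.
This completes the inductive step, so T_k = 2k^3 + 2k^2 − 2k + 2 for all k ≥ 0.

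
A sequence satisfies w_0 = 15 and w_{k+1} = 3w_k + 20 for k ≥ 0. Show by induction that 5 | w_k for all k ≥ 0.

Base case: w_0 = 15 = 5·3, so 5 | w_0.
Assume 5 | w_m, so w_m = 5t for some integer t.
Then w_{m+1} = 3w_m + 20 = 3·(5t) + 20 = 5(3t + 4), so 5 | w_{m+1}.
By induction, 5 | w_k for all k ≥ 0.

5 | w_k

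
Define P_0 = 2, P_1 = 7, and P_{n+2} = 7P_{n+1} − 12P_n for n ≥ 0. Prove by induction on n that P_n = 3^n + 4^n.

Base cases: P_0 = 2 and 3^0 + 4^0 = 2; P_1 = 7 and 3^1 + 4^1 = 7.
Assume P_j = 3^j + 4^j for all 0 ≤ j ≤ r, where r ≥ 1.
Then P_{r+1} = 7P_r − 12P_{r−1} = 7·(3^r + 4^r) − 12·(3^{r−1} + 4^{r−1}) = (7·3 − 12)3^{r−1} + (7·4 − 12)4^{r−1} = 9·3^{r−1} + 16·4^{r−1} = 3^{r+1} + 4^{r+1}.
Hence P_n = 3^n + 4^n for every n ≥ 0, by strong induction.

P_n = 3^n + 4^n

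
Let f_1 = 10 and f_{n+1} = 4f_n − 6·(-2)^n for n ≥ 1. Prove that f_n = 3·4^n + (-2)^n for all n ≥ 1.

Base case: f_1 = 10, and 3·4^1 + (-2)^1 = 12 − 2 = 10.
Assume f_k = 3·4^k + (-2)^k for some k ≥ 1.
Then f_{k+1} = 4f_k − 6·(-2)^k = 4·(3·4^k + (-2)^k) − 6·(-2)^k = 3·4^{k+1} + 4·(-2)^k − 6·(-2)^k = 3·4^{k+1} − 2·(-2)^k = 3·4^{k+1} + (-2)^{k+1}.
By induction, f_n = 3·4^n + (-2)^n for all n ≥ 1.

f_n = 3·4^n + (-2)^n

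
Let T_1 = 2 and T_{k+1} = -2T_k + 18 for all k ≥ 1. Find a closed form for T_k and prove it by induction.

Claim: T_k = 2·(-2)^k + 6.

Base case: T_1 = 2, and 2·(-2)^1 + 6 = -4 + 6 = 2.
Assume T_r = 2·(-2)^r + 6 for some r ≥ 1.
Then T_{r+1} = -2T_r + 18 = -2·(2·(-2)^r + 6) + 18 = -4·(-2)^r − 12 + 18 = 2·(-2)^{r+1} + 6.
This completes the inductive step, so T_k = 2·(-2)^k + 6 for all k ≥ 1.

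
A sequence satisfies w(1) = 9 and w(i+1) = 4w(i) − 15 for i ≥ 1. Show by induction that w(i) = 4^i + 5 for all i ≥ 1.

Base case: w(1) = 9, and 4^1 + 5 = 4 + 5 = 9.
Assume w(r) = 4^r + 5 for some r ≥ 1.
Then w(r+1) = 4w(r) − 15 = 4·(4^r + 5) − 15 = 4^{r+1} + 20 − 15 = 4^{r+1} + 5.
So the formula holds for r+1, and by induction w(i) = 4^i + 5 for all i ≥ 1.

w(i) = 4^i + 5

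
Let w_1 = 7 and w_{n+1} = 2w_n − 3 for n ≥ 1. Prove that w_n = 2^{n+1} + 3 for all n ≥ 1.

Base case: w_1 = 7, and 2^{1+1} + 3 = 4 + 3 = 7.
Assume w_k = 2^{k+1} + 3 for some k ≥ 1.
Then w_{k+1} = 2w_k − 3 = 2·(2^{k+1} + 3) − 3 = 2^{k+2} + 6 − 3 = 2^{k+2} + 3.
Hence w_n = 2^{n+1} + 3 for every n ≥ 1, by induction.

w_n = 2^{n+1} + 3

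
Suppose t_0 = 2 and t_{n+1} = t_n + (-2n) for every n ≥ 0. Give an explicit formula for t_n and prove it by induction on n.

Claim: t_n = -n^2 + n + 2.

Base case: t_0 = 2, and -0^2 + 0 + 2 = 2.
Assume t_j = -j^2 + j + 2.
Then t_{j+1} = t_j + (-2j) = (-j^2 + j + 2) + (-2j) = -j^2 − j + 2,
and -(j+1)^2 + (j+1) + 2 = -j^2 − j + 2.
This completes the inductive step, so t_n = -n^2 + n + 2 for all n ≥ 0.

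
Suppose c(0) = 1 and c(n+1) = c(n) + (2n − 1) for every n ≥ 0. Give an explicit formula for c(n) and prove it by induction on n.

Claim: c(n) = n^2 − 2n + 1.

Base case: c(0) = 1, and 0^2 − 2·0 + 1 = 1.
Assume c(j) = j^2 − 2j + 1.
Then c(j+1) = c(j) + (2j − 1) = (j^2 − 2j + 1) + (2j − 1) = j^2,
and (j+1)^2 − 2·(j+1) + 1 = j^2.
By induction, c(n) = n^2 − 2n + 1 for all n ≥ 0.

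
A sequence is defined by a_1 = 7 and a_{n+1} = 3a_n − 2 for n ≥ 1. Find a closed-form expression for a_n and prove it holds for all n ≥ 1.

Claim: a_n = 2·3^n + 1.

Base case: a_1 = 7, and 2·3^1 + 1 = 6 + 1 = 7.
Assume a_k = 2·3^k + 1 for some k ≥ 1.
Then a_{k+1} = 3a_k − 2 = 3·(2·3^k + 1) − 2 = 6·3^k + 3 − 2 = 2·3^{k+1} + 1.
Hence a_n = 2·3^n + 1 for every n ≥ 1, by induction.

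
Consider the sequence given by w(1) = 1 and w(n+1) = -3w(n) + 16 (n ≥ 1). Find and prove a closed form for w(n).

Claim: w(n) = (-3)^n + 4.

Base case: w(1) = 1, and (-3)^1 + 4 = -3 + 4 = 1.
Assume w(m) = (-3)^m + 4 for some m ≥ 1.
Then w(m+1) = -3w(m) + 16 = -3·((-3)^m + 4) + 16 = -3·(-3)^m − 12 + 16 = (-3)^{m+1} + 4.
Hence w(n) = (-3)^n + 4 for every n ≥ 1, by induction.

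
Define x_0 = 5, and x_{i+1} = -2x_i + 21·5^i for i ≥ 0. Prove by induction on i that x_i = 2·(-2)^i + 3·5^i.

Base case: x_0 = 5, and 2·(-2)^0 + 3·5^0 = 2 + 3 = 5.
Assume x_r = 2·(-2)^r + 3·5^r for some r ≥ 0.
Then x_{r+1} = -2x_r + 21·5^r = -2·(2·(-2)^r + 3·5^r) + 21·5^r = 2·(-2)^{r+1} − 6·5^r + 21·5^r = 2·(-2)^{r+1} + 15·5^r = 2·(-2)^{r+1} + 3·5^{r+1}.
So the formula holds for r+1, and by induction x_i = 2·(-2)^i + 3·5^i for all i ≥ 0.

x_i = 2·(-2)^i + 3·5^i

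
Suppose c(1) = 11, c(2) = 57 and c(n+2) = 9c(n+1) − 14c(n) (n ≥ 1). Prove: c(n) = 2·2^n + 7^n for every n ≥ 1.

Base cases: c(1) = 11 and 2·2^1 + 7^1 = 11; c(2) = 57 and 2·2^2 + 7^2 = 57.
Assume c(j) = 2·2^j + 7^j for all 1 ≤ j ≤ r, where r ≥ 2.
Then c(r+1) = 9c(r) − 14c(r−1) = 9·(2·2^r + 7^r) − 14·(2·2^{r−1} + 7^{r−1}) = 2·(9·2 − 14)2^{r−1} + (9·7 − 14)7^{r−1} = 8·2^{r−1} + 49·7^{r−1} = 2·2^{r+1} + 7^{r+1}.
Hence c(n) = 2·2^n + 7^n for every n ≥ 1, by strong induction.

c(n) = 2·2^n + 7^n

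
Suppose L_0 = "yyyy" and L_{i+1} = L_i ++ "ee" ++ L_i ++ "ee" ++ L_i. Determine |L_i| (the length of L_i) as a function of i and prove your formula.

Claim: |L_i| = 6·3^i − 2.

Base case: |L_0| = 4, and 6·3^0 − 2 = 4.
Assume |L_j| = 6·3^j − 2.
Then |L_{j+1}| = 3|L_j| + 4 = 3(6·3^j − 2) + 4 = 6·3^{j+1} − 6 + 4 = 6·3^{j+1} − 2.
By induction, |L_i| = 6·3^i − 2 for all i ≥ 0.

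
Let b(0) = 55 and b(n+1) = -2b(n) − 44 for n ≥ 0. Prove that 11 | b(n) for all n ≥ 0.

Base case: b(0) = 55 = 11·5, so 11 | b(0).
Assume 11 | b(j), so b(j) = 11t for some integer t.
Then b(j+1) = -2b(j) − 44 = -2·(11t) − 44 = 11(-2t − 4), so 11 | b(j+1).
Hence 11 | b(n) for every n ≥ 0, by induction.

11 | b(n)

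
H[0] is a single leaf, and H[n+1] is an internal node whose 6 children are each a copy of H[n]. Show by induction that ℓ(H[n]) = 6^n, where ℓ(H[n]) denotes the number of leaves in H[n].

Base case: ℓ(H[0]) = 1, and 6^0 = 1.
Assume ℓ(H[k]) = 6^k.
Then ℓ(H[k+1]) = 6·ℓ(H[k]) = 6·6^k = 6^{k+1}.
So the formula holds for k+1, and by induction ℓ(H[n]) = 6^n for all n ≥ 0.

ℓ(H[n]) = 6^n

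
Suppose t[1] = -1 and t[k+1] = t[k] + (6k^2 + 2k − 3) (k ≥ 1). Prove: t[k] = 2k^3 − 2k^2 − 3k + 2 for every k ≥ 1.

Base case: t[1] = -1, and 2·1^3 − 2·1^2 − 3·1 + 2 = -1.
Assume t[m] = 2m^3 − 2m^2 − 3m + 2.
Then t[m+1] = t[m] + (6m^2 + 2m − 3) = (2m^3 − 2m^2 − 3m + 2) + (6m^2 + 2m − 3) = 2m^3 + 4m^2 − m − 1,
and 2·(m+1)^3 − 2·(m+1)^2 − 3·(m+1) + 2 = 2m^3 + 4m^2 − m − 1.
Hence t[k] = 2k^3 − 2k^2 − 3k + 2 for every k ≥ 1, by induction.

t[k] = 2k^3 − 2k^2 − 3k + 2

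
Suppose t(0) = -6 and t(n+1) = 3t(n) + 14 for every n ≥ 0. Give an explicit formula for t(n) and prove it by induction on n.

Claim: t(n) = 3^n − 7.

Base case: t(0) = -6, and 3^0 − 7 = 1 − 7 = -6.
Assume t(k) = 3^k − 7 for some k ≥ 0.
Then t(k+1) = 3t(k) + 14 = 3·(3^k − 7) + 14 = 3^{k+1} − 21 + 14 = 3^{k+1} − 7.
So the formula holds for k+1, and by induction t(n) = 3^n − 7 for all n ≥ 0.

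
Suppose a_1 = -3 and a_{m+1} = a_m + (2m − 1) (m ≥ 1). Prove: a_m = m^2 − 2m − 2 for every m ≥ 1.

Base case: a_1 = -3, and 1^2 − 2·1 − 2 = -3.
Assume a_j = j^2 − 2j − 2.
Then a_{j+1} = a_j + (2j − 1) = (j^2 − 2j − 2) + (2j − 1) = j^2 − 3,
and (j+1)^2 − 2·(j+1) − 2 = j^2 − 3.
Hence a_m = m^2 − 2m − 2 for every m ≥ 1, by induction.

a_m = m^2 − 2m − 2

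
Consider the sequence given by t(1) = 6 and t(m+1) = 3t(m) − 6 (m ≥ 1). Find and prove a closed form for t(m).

Claim: t(m) = 3^m + 3.

Base case: t(1) = 6, and 3^1 + 3 = 3 + 3 = 6.
Assume t(k) = 3^k + 3 for some k ≥ 1.
Then t(k+1) = 3t(k) − 6 = 3·(3^k + 3) − 6 = 3^{k+1} + 9 − 6 = 3^{k+1} + 3.
By induction, t(m) = 3^m + 3 for all m ≥ 1.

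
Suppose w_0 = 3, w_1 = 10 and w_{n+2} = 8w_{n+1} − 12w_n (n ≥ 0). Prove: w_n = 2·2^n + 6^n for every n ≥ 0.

Base cases: w_0 = 3 and 2·2^0 + 6^0 = 3; w_1 = 10 and 2·2^1 + 6^1 = 10.
Assume w_j = 2·2^j + 6^j for all 0 ≤ j ≤ k, where k ≥ 1.
Then w_{k+1} = 8w_k − 12w_{k−1} = 8·(2·2^k + 6^k) − 12·(2·2^{k−1} + 6^{k−1}) = 2·(8·2 − 12)2^{k−1} + (8·6 − 12)6^{k−1} = 8·2^{k−1} + 36·6^{k−1} = 2·2^{k+1} + 6^{k+1}.
Hence w_n = 2·2^n + 6^n for every n ≥ 0, by strong induction.

w_n = 2·2^n + 6^n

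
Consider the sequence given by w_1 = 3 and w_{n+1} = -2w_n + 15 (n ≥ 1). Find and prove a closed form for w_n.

Claim: w_n = (-2)^n + 5.

Base case: w_1 = 3, and (-2)^1 + 5 = -2 + 5 = 3.
Assume w_k = (-2)^k + 5 for some k ≥ 1.
Then w_{k+1} = -2w_k + 15 = -2·((-2)^k + 5) + 15 = -2·(-2)^k − 10 + 15 = (-2)^{k+1} + 5.
By induction, w_n = (-2)^n + 5 for all n ≥ 1.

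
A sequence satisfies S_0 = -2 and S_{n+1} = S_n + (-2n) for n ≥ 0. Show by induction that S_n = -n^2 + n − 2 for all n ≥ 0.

Base case: S_0 = -2, and -0^2 + 0 − 2 = -2.
Assume S_m = -m^2 + m − 2.
Then S_{m+1} = S_m + (-2m) = (-m^2 + m − 2) + (-2m) = -m^2 − m − 2,
and -(m+1)^2 + (m+1) − 2 = -m^2 − m − 2.
By induction, S_n = -n^2 + n − 2 for all n ≥ 0.

S_n = -n^2 + n − 2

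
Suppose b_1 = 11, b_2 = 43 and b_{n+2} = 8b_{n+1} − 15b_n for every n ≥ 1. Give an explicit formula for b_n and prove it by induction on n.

Claim: b_n = 5^n + 2·3^n.

Base cases: b_1 = 11 and 5^1 + 2·3^1 = 11; b_2 = 43 and 5^2 + 2·3^2 = 43.
Assume b_j = 5^j + 2·3^j for all 1 ≤ j ≤ r, where r ≥ 2.
Then b_{r+1} = 8b_r − 15b_{r−1} = 8·(5^r + 2·3^r) − 15·(5^{r−1} + 2·3^{r−1}) = (8·5 − 15)5^{r−1} + 2·(8·3 − 15)3^{r−1} = 25·5^{r−1} + 18·3^{r−1} = 5^{r+1} + 2·3^{r+1}.
By strong induction, b_n = 5^n + 2·3^n for all n ≥ 1.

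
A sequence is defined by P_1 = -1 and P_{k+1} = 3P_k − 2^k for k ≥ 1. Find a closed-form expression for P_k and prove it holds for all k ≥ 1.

Claim: P_k = -3^k + 2^k.

Base case: P_1 = -1, and -3^1 + 2^1 = -3 + 2 = -1.
Assume P_r = -3^r + 2^r for some r ≥ 1.
Then P_{r+1} = 3P_r − 2^r = 3·(-3^r + 2^r) − 2^r = -3^{r+1} + 3·2^r − 2^r = -3^{r+1} + 2·2^r = -3^{r+1} + 2^{r+1}.
By induction, P_k = -3^k + 2^k for all k ≥ 1.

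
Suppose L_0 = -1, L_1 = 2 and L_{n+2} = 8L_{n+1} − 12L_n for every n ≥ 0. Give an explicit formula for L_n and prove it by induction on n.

Claim: L_n = 6^n − 2·2^n.

Base cases: L_0 = -1 and 6^0 − 2·2^0 = -1; L_1 = 2 and 6^1 − 2·2^1 = 2.
Assume L_j = 6^j − 2·2^j for all 0 ≤ j ≤ m, where m ≥ 1.
Then L_{m+1} = 8L_m − 12L_{m−1} = 8·(6^m − 2·2^m) − 12·(6^{m−1} − 2·2^{m−1}) = (8·6 − 12)6^{m−1} − 2·(8·2 − 12)2^{m−1} = 36·6^{m−1} − 8·2^{m−1} = 6^{m+1} − 2·2^{m+1}.
This completes the inductive step, so L_n = 6^n − 2·2^n for all n ≥ 0.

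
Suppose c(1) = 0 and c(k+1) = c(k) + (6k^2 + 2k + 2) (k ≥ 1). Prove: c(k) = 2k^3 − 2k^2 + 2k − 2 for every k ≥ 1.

Base case: c(1) = 0, and 2·1^3 − 2·1^2 + 2·1 − 2 = 0.
Assume c(j) = 2j^3 − 2j^2 + 2j − 2.
Then c(j+1) = c(j) + (6j^2 + 2j + 2) = (2j^3 − 2j^2 + 2j − 2) + (6j^2 + 2j + 2) = 2j^3 + 4j^2 + 4j,
and 2·(j+1)^3 − 2·(j+1)^2 + 2·(j+1) − 2 = 2j^3 + 4j^2 + 4j.
By induction, c(k) = 2k^3 − 2k^2 + 2k − 2 for all k ≥ 1.

c(k) = 2k^3 − 2k^2 + 2k − 2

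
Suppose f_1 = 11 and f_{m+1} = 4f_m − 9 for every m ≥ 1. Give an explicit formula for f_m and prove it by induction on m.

Claim: f_m = 2·4^m + 3.

Base case: f_1 = 11, and 2·4^1 + 3 = 8 + 3 = 11.
Assume f_r = 2·4^r + 3 for some r ≥ 1.
Then f_{r+1} = 4f_r − 9 = 4·(2·4^r + 3) − 9 = 8·4^r + 12 − 9 = 2·4^{r+1} + 3.
So the formula holds for r+1, and by induction f_m = 2·4^m + 3 for all m ≥ 1.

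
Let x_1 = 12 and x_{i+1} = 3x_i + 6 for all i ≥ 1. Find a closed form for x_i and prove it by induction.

Claim: x_i = 5·3^i − 3.

Base case: x_1 = 12, and 5·3^1 − 3 = 15 − 3 = 12.
Assume x_k = 5·3^k − 3 for some k ≥ 1.
Then x_{k+1} = 3x_k + 6 = 3·(5·3^k − 3) + 6 = 15·3^k − 9 + 6 = 5·3^{k+1} − 3.
Hence x_i = 5·3^i − 3 for every i ≥ 1, by induction.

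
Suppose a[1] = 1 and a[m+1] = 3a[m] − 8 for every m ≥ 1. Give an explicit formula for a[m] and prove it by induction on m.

Claim: a[m] = -3^m + 4.

Base case: a[1] = 1, and -3^1 + 4 = -3 + 4 = 1.
Assume a[r] = -3^r + 4 for some r ≥ 1.
Then a[r+1] = 3a[r] − 8 = 3·(-3^r + 4) − 8 = -3^{r+1} + 12 − 8 = -3^{r+1} + 4.
So the formula holds for r+1, and by induction a[m] = -3^m + 4 for all m ≥ 1.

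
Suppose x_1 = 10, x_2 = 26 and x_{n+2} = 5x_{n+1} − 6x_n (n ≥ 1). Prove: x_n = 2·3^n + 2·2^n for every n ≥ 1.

Base cases: x_1 = 10 and 2·3^1 + 2·2^1 = 10; x_2 = 26 and 2·3^2 + 2·2^2 = 26.
Assume x_i = 2·3^i + 2·2^i for all 1 ≤ i ≤ j, where j ≥ 2.
Then x_{j+1} = 5x_j − 6x_{j−1} = 5·(2·3^j + 2·2^j) − 6·(2·3^{j−1} + 2·2^{j−1}) = 2·(5·3 − 6)3^{j−1} + 2·(5·2 − 6)2^{j−1} = 18·3^{j−1} + 8·2^{j−1} = 2·3^{j+1} + 2·2^{j+1}.
This completes the inductive step, so x_n = 2·3^n + 2·2^n for all n ≥ 1.

x_n = 2·3^n + 2·2^n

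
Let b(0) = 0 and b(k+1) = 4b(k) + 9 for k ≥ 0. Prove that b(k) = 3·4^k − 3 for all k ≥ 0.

Base case: b(0) = 0, and 3·4^0 − 3 = 3 − 3 = 0.
Assume b(r) = 3·4^r − 3 for some r ≥ 0.
Then b(r+1) = 4b(r) + 9 = 4·(3·4^r − 3) + 9 = 12·4^r − 12 + 9 = 3·4^{r+1} − 3.
This completes the inductive step, so b(k) = 3·4^k − 3 for all k ≥ 0.

b(k) = 3·4^k − 3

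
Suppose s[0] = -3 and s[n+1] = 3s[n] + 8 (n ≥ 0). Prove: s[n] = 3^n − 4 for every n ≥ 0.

Base case: s[0] = -3, and 3^0 − 4 = 1 − 4 = -3.
Assume s[k] = 3^k − 4 for some k ≥ 0.
Then s[k+1] = 3s[k] + 8 = 3·(3^k − 4) + 8 = 3^{k+1} − 12 + 8 = 3^{k+1} − 4.
Hence s[n] = 3^n − 4 for every n ≥ 0, by induction.

s[n] = 3^n − 4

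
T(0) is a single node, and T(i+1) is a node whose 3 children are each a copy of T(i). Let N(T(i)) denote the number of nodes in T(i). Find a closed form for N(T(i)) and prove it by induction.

Claim: N(T(i)) = (3^{i+1} − 1)/2.

Base case: N(T(0)) = 1, and (3^{0+1} − 1)/2 = 1.
Assume N(T(k)) = (3^{k+1} − 1)/2.
Then N(T(k+1)) = 1 + 3N(T(k)) = 1 + 3·(3^{k+1} − 1)/2 = 1 + (3^{k+2} − 3)/2 = (2 + 3^{k+2} − 3)/2 = (3^{k+2} − 1)/2.
Hence N(T(i)) = (3^{i+1} − 1)/2 for every i ≥ 0, by induction.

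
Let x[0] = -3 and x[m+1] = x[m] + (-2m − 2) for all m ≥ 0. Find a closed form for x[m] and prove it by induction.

Claim: x[m] = -m^2 − m − 3.

Base case: x[0] = -3, and -0^2 − 0 − 3 = -3.
Assume x[r] = -r^2 − r − 3.
Then x[r+1] = x[r] + (-2r − 2) = (-r^2 − r − 3) + (-2r − 2) = -r^2 − 3r − 5,
and -(r+1)^2 − (r+1) − 3 = -r^2 − 3r − 5.
This completes the inductive step, so x[m] = -m^2 − m − 3 for all m ≥ 0.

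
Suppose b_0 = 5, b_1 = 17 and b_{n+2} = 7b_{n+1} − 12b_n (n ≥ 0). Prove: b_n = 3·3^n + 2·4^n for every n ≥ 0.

Base cases: b_0 = 5 and 3·3^0 + 2·4^0 = 5; b_1 = 17 and 3·3^1 + 2·4^1 = 17.
Assume b_i = 3·3^i + 2·4^i for all 0 ≤ i ≤ j, where j ≥ 1.
Then b_{j+1} = 7b_j − 12b_{j−1} = 7·(3·3^j + 2·4^j) − 12·(3·3^{j−1} + 2·4^{j−1}) = 3·(7·3 − 12)3^{j−1} + 2·(7·4 − 12)4^{j−1} = 27·3^{j−1} + 32·4^{j−1} = 3·3^{j+1} + 2·4^{j+1}.
This completes the inductive step, so b_n = 3·3^n + 2·4^n for all n ≥ 0.

b_n = 3·3^n + 2·4^n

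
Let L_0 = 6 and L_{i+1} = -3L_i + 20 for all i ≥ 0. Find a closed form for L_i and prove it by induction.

Claim: L_i = (-3)^i + 5.

Base case: L_0 = 6, and (-3)^0 + 5 = 1 + 5 = 6.
Assume L_r = (-3)^r + 5 for some r ≥ 0.
Then L_{r+1} = -3L_r + 20 = -3·((-3)^r + 5) + 20 = -3·(-3)^r − 15 + 20 = (-3)^{r+1} + 5.
Hence L_i = (-3)^i + 5 for every i ≥ 0, by induction.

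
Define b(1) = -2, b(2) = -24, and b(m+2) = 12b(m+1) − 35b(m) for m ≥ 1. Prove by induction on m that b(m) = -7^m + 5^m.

Base cases: b(1) = -2 and -7^1 + 5^1 = -2; b(2) = -24 and -7^2 + 5^2 = -24.
Assume b(i) = -7^i + 5^i for all 1 ≤ i ≤ j, where j ≥ 2.
Then b(j+1) = 12b(j) − 35b(j−1) = 12·(-7^j + 5^j) − 35·(-7^{j−1} + 5^{j−1}) = -(12·7 − 35)7^{j−1} + (12·5 − 35)5^{j−1} = -49·7^{j−1} + 25·5^{j−1} = -7^{j+1} + 5^{j+1}.
This completes the inductive step, so b(m) = -7^m + 5^m for all m ≥ 1.

b(m) = -7^m + 5^m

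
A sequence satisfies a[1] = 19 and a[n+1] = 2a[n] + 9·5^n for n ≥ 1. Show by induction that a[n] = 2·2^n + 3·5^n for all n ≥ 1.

Base case: a[1] = 19, and 2·2^1 + 3·5^1 = 4 + 15 = 19.
Assume a[m] = 2·2^m + 3·5^m for some m ≥ 1.
Then a[m+1] = 2a[m] + 9·5^m = 2·(2·2^m + 3·5^m) + 9·5^m = 2·2^{m+1} + 6·5^m + 9·5^m = 2·2^{m+1} + 15·5^m = 2·2^{m+1} + 3·5^{m+1}.
Hence a[n] = 2·2^n + 3·5^n for every n ≥ 1, by induction.

a[n] = 2·2^n + 3·5^n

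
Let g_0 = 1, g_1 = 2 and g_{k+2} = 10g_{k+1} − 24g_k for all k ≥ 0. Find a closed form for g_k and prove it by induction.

Claim: g_k = -6^k + 2·4^k.

Base cases: g_0 = 1 and -6^0 + 2·4^0 = 1; g_1 = 2 and -6^1 + 2·4^1 = 2.
Assume g_i = -6^i + 2·4^i for all 0 ≤ i ≤ j, where j ≥ 1.
Then g_{j+1} = 10g_j − 24g_{j−1} = 10·(-6^j + 2·4^j) − 24·(-6^{j−1} + 2·4^{j−1}) = -(10·6 − 24)6^{j−1} + 2·(10·4 − 24)4^{j−1} = -36·6^{j−1} + 32·4^{j−1} = -6^{j+1} + 2·4^{j+1}.
Hence g_k = -6^k + 2·4^k for every k ≥ 0, by strong induction.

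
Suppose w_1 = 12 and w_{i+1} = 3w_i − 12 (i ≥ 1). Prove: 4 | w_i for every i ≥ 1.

Base case: w_1 = 12 = 4·3, so 4 | w_1.
Assume 4 | w_r, so w_r = 4t for some integer t.
Then w_{r+1} = 3w_r − 12 = 3·(4t) − 12 = 4(3t − 3), so 4 | w_{r+1}.
By induction, 4 | w_i for all i ≥ 1.

4 | w_i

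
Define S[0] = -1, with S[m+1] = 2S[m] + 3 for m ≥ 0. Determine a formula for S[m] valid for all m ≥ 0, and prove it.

Claim: S[m] = 2^{m+1} − 3.

Base case: S[0] = -1, and 2^{0+1} − 3 = 2 − 3 = -1.
Assume S[r] = 2^{r+1} − 3 for some r ≥ 0.
Then S[r+1] = 2S[r] + 3 = 2·(2^{r+1} − 3) + 3 = 2^{r+2} − 6 + 3 = 2^{r+2} − 3.
This completes the inductive step, so S[m] = 2^{m+1} − 3 for all m ≥ 0.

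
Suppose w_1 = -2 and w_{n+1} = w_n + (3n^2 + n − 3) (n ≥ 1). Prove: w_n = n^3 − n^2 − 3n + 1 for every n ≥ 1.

Base case: w_1 = -2, and 1^3 − 1^2 − 3·1 + 1 = -2.
Assume w_j = j^3 − j^2 − 3j + 1.
Then w_{j+1} = w_j + (3j^2 + j − 3) = (j^3 − j^2 − 3j + 1) + (3j^2 + j − 3) = j^3 + 2j^2 − 2j − 2,
and (j+1)^3 − (j+1)^2 − 3·(j+1) + 1 = j^3 + 2j^2 − 2j − 2.
This completes the inductive step, so w_n = n^3 − n^2 − 3n + 1 for all n ≥ 1.

w_n = n^3 − n^2 − 3n + 1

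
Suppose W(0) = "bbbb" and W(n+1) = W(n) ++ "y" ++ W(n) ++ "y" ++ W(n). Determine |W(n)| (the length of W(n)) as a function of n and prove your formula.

Claim: |W(n)| = 5·3^n − 1.

Base case: |W(0)| = 4, and 5·3^0 − 1 = 4.
Assume |W(r)| = 5·3^r − 1.
Then |W(r+1)| = 3|W(r)| + 2 = 3(5·3^r − 1) + 2 = 5·3^{r+1} − 3 + 2 = 5·3^{r+1} − 1.
Hence |W(n)| = 5·3^n − 1 for every n ≥ 0, by induction.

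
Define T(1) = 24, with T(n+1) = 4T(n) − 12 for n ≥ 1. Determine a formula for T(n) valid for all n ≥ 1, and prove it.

Claim: T(n) = 5·4^n + 4.

Base case: T(1) = 24, and 5·4^1 + 4 = 20 + 4 = 24.
Assume T(m) = 5·4^m + 4 for some m ≥ 1.
Then T(m+1) = 4T(m) − 12 = 4·(5·4^m + 4) − 12 = 20·4^m + 16 − 12 = 5·4^{m+1} + 4.
By induction, T(n) = 5·4^n + 4 for all n ≥ 1.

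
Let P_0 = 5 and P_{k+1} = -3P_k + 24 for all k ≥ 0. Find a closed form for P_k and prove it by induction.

Claim: P_k = -(-3)^k + 6.

Base case: P_0 = 5, and -(-3)^0 + 6 = -1 + 6 = 5.
Assume P_m = -(-3)^m + 6 for some m ≥ 0.
Then P_{m+1} = -3P_m + 24 = -3·(-(-3)^m + 6) + 24 = 3·(-3)^m − 18 + 24 = -(-3)^{m+1} + 6.
Hence P_k = -(-3)^k + 6 for every k ≥ 0, by induction.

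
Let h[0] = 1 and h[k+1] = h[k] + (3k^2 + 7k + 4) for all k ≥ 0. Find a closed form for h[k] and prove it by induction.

Claim: h[k] = k^3 + 2k^2 + k + 1.

Base case: h[0] = 1, and 0^3 + 2·0^2 + 0 + 1 = 1.
Assume h[r] = r^3 + 2r^2 + r + 1.
Then h[r+1] = h[r] + (3r^2 + 7r + 4) = (r^3 + 2r^2 + r + 1) + (3r^2 + 7r + 4) = r^3 + 5r^2 + 8r + 5,
and (r+1)^3 + 2·(r+1)^2 + (r+1) + 1 = r^3 + 5r^2 + 8r + 5.
This completes the inductive step, so h[k] = k^3 + 2k^2 + k + 1 for all k ≥ 0.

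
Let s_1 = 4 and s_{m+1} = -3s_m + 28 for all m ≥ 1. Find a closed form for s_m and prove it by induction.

Claim: s_m = (-3)^m + 7.

Base case: s_1 = 4, and (-3)^1 + 7 = -3 + 7 = 4.
Assume s_j = (-3)^j + 7 for some j ≥ 1.
Then s_{j+1} = -3s_j + 28 = -3·((-3)^j + 7) + 28 = -3·(-3)^j − 21 + 28 = (-3)^{j+1} + 7.
So the formula holds for j+1, and by induction s_m = (-3)^m + 7 for all m ≥ 1.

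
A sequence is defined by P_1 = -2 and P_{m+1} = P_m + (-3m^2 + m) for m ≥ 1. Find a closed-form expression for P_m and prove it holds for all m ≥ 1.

Claim: P_m = -m^3 + 2m^2 − m − 2.

Base case: P_1 = -2, and -1^3 + 2·1^2 − 1 − 2 = -2.
Assume P_j = -j^3 + 2j^2 − j − 2.
Then P_{j+1} = P_j + (-3j^2 + j) = (-j^3 + 2j^2 − j − 2) + (-3j^2 + j) = -j^3 − j^2 − 2,
and -(j+1)^3 + 2·(j+1)^2 − (j+1) − 2 = -j^3 − j^2 − 2.
This completes the inductive step, so P_m = -m^3 + 2m^2 − m − 2 for all m ≥ 1.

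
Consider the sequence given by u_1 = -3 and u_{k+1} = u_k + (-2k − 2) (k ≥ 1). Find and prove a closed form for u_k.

Claim: u_k = -k^2 − k − 1.

Base case: u_1 = -3, and -1^2 − 1 − 1 = -3.
Assume u_j = -j^2 − j − 1.
Then u_{j+1} = u_j + (-2j − 2) = (-j^2 − j − 1) + (-2j − 2) = -j^2 − 3j − 3,
and -(j+1)^2 − (j+1) − 1 = -j^2 − 3j − 3.
Hence u_k = -k^2 − k − 1 for every k ≥ 1, by induction.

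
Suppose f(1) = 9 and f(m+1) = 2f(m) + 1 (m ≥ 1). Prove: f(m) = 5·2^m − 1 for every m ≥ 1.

Base case: f(1) = 9, and 5·2^1 − 1 = 10 − 1 = 9.
Assume f(k) = 5·2^k − 1 for some k ≥ 1.
Then f(k+1) = 2f(k) + 1 = 2·(5·2^k − 1) + 1 = 10·2^k − 2 + 1 = 5·2^{k+1} − 1.
This completes the inductive step, so f(m) = 5·2^m − 1 for all m ≥ 1.

f(m) = 5·2^m − 1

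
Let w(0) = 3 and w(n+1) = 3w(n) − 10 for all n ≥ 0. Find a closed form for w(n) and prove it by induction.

Claim: w(n) = -2·3^n + 5.

Base case: w(0) = 3, and -2·3^0 + 5 = -2 + 5 = 3.
Assume w(m) = -2·3^m + 5 for some m ≥ 0.
Then w(m+1) = 3w(m) − 10 = 3·(-2·3^m + 5) − 10 = -6·3^m + 15 − 10 = -2·3^{m+1} + 5.
This completes the inductive step, so w(n) = -2·3^n + 5 for all n ≥ 0.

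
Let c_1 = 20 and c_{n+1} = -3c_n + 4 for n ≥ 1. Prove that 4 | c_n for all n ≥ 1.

Base case: c_1 = 20 = 4·5, so 4 | c_1.
Assume 4 | c_r, so c_r = 4t for some integer t.
Then c_{r+1} = -3c_r + 4 = -3·(4t) + 4 = 4(-3t + 1), so 4 | c_{r+1}.
Hence 4 | c_n for every n ≥ 1, by induction.

4 | c_n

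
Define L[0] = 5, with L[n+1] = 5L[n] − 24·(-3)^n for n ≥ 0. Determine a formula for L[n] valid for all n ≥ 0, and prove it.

Claim: L[n] = 2·5^n + 3·(-3)^n.

Base case: L[0] = 5, and 2·5^0 + 3·(-3)^0 = 2 + 3 = 5.
Assume L[r] = 2·5^r + 3·(-3)^r for some r ≥ 0.
Then L[r+1] = 5L[r] − 24·(-3)^r = 5·(2·5^r + 3·(-3)^r) − 24·(-3)^r = 2·5^{r+1} + 15·(-3)^r − 24·(-3)^r = 2·5^{r+1} − 9·(-3)^r = 2·5^{r+1} + 3·(-3)^{r+1}.
By induction, L[n] = 2·5^n + 3·(-3)^n for all n ≥ 0.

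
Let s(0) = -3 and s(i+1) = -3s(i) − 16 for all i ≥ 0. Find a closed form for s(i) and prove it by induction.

Claim: s(i) = (-3)^i − 4.

Base case: s(0) = -3, and (-3)^0 − 4 = 1 − 4 = -3.
Assume s(j) = (-3)^j − 4 for some j ≥ 0.
Then s(j+1) = -3s(j) − 16 = -3·((-3)^j − 4) − 16 = -3·(-3)^j + 12 − 16 = (-3)^{j+1} − 4.
So the formula holds for j+1, and by induction s(i) = (-3)^i − 4 for all i ≥ 0.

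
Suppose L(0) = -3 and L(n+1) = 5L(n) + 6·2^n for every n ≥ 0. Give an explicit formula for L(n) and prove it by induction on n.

Claim: L(n) = -5^n − 2·2^n.

Base case: L(0) = -3, and -5^0 − 2·2^0 = -1 − 2 = -3.
Assume L(j) = -5^j − 2·2^j for some j ≥ 0.
Then L(j+1) = 5L(j) + 6·2^j = 5·(-5^j − 2·2^j) + 6·2^j = -5^{j+1} − 10·2^j + 6·2^j = -5^{j+1} − 4·2^j = -5^{j+1} − 2·2^{j+1}.
So the formula holds for j+1, and by induction L(n) = -5^n − 2·2^n for all n ≥ 0.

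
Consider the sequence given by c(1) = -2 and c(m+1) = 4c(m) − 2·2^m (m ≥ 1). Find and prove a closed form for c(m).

Claim: c(m) = -4^m + 2^m.

Base case: c(1) = -2, and -4^1 + 2^1 = -4 + 2 = -2.
Assume c(r) = -4^r + 2^r for some r ≥ 1.
Then c(r+1) = 4c(r) − 2·2^r = 4·(-4^r + 2^r) − 2·2^r = -4^{r+1} + 4·2^r − 2·2^r = -4^{r+1} + 2·2^r = -4^{r+1} + 2^{r+1}.
So the formula holds for r+1, and by induction c(m) = -4^m + 2^m for all m ≥ 1.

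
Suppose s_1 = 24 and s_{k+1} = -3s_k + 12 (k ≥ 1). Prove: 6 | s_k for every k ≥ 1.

Base case: s_1 = 24 = 6·4, so 6 | s_1.
Assume 6 | s_j, so s_j = 6t for some integer t.
Then s_{j+1} = -3s_j + 12 = -3·(6t) + 12 = 6(-3t + 2), so 6 | s_{j+1}.
By induction, 6 | s_k for all k ≥ 1.

6 | s_k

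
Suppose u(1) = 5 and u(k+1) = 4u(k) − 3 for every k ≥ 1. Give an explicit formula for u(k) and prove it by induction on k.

Claim: u(k) = 4^k + 1.

Base case: u(1) = 5, and 4^1 + 1 = 4 + 1 = 5.
Assume u(m) = 4^m + 1 for some m ≥ 1.
Then u(m+1) = 4u(m) − 3 = 4·(4^m + 1) − 3 = 4^{m+1} + 4 − 3 = 4^{m+1} + 1.
Hence u(k) = 4^k + 1 for every k ≥ 1, by induction.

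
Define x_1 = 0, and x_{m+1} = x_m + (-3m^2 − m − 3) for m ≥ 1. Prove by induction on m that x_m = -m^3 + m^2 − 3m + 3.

Base case: x_1 = 0, and -1^3 + 1^2 − 3·1 + 3 = 0.
Assume x_j = -j^3 + j^2 − 3j + 3.
Then x_{j+1} = x_j + (-3j^2 − j − 3) = (-j^3 + j^2 − 3j + 3) + (-3j^2 − j − 3) = -j^3 − 2j^2 − 4j,
and -(j+1)^3 + (j+1)^2 − 3·(j+1) + 3 = -j^3 − 2j^2 − 4j.
This completes the inductive step, so x_m = -m^3 + m^2 − 3m + 3 for all m ≥ 1.

x_m = -m^3 + m^2 − 3m + 3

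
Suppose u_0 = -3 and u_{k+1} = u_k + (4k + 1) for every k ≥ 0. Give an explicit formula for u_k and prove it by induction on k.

Claim: u_k = 2k^2 − k − 3.

Base case: u_0 = -3, and 2·0^2 − 0 − 3 = -3.
Assume u_m = 2m^2 − m − 3.
Then u_{m+1} = u_m + (4m + 1) = (2m^2 − m − 3) + (4m + 1) = 2m^2 + 3m − 2,
and 2·(m+1)^2 − (m+1) − 3 = 2m^2 + 3m − 2.
By induction, u_k = 2k^2 − k − 3 for all k ≥ 0.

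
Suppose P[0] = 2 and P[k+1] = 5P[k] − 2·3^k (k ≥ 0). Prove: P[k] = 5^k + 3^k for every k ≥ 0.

Base case: P[0] = 2, and 5^0 + 3^0 = 1 + 1 = 2.
Assume P[j] = 5^j + 3^j for some j ≥ 0.
Then P[j+1] = 5P[j] − 2·3^j = 5·(5^j + 3^j) − 2·3^j = 5^{j+1} + 5·3^j − 2·3^j = 5^{j+1} + 3·3^j = 5^{j+1} + 3^{j+1}.
By induction, P[k] = 5^k + 3^k for all k ≥ 0.

P[k] = 5^k + 3^k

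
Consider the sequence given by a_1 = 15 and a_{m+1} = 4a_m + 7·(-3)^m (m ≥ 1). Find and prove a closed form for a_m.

Claim: a_m = 3·4^m − (-3)^m.

Base case: a_1 = 15, and 3·4^1 − (-3)^1 = 12 + 3 = 15.
Assume a_k = 3·4^k − (-3)^k for some k ≥ 1.
Then a_{k+1} = 4a_k + 7·(-3)^k = 4·(3·4^k − (-3)^k) + 7·(-3)^k = 3·4^{k+1} − 4·(-3)^k + 7·(-3)^k = 3·4^{k+1} + 3·(-3)^k = 3·4^{k+1} − (-3)^{k+1}.
This completes the inductive step, so a_m = 3·4^m − (-3)^m for all m ≥ 1.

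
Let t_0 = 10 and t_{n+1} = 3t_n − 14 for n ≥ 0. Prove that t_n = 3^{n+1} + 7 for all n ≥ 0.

Base case: t_0 = 10, and 3^{0+1} + 7 = 3 + 7 = 10.
Assume t_k = 3^{k+1} + 7 for some k ≥ 0.
Then t_{k+1} = 3t_k − 14 = 3·(3^{k+1} + 7) − 14 = 3^{k+2} + 21 − 14 = 3^{k+2} + 7.
This completes the inductive step, so t_n = 3^{n+1} + 7 for all n ≥ 0.

t_n = 3^{n+1} + 7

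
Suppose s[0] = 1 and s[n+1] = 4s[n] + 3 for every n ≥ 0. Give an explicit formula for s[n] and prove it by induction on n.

Claim: s[n] = 2·4^n − 1.

Base case: s[0] = 1, and 2·4^0 − 1 = 2 − 1 = 1.
Assume s[j] = 2·4^j − 1 for some j ≥ 0.
Then s[j+1] = 4s[j] + 3 = 4·(2·4^j − 1) + 3 = 8·4^j − 4 + 3 = 2·4^{j+1} − 1.
So the formula holds for j+1, and by induction s[n] = 2·4^n − 1 for all n ≥ 0.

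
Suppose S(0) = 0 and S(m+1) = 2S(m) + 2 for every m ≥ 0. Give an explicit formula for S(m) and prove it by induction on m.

Claim: S(m) = 2^{m+1} − 2.

Base case: S(0) = 0, and 2^{0+1} − 2 = 2 − 2 = 0.
Assume S(r) = 2^{r+1} − 2 for some r ≥ 0.
Then S(r+1) = 2S(r) + 2 = 2·(2^{r+1} − 2) + 2 = 2^{r+2} − 4 + 2 = 2^{r+2} − 2.
By induction, S(m) = 2^{m+1} − 2 for all m ≥ 0.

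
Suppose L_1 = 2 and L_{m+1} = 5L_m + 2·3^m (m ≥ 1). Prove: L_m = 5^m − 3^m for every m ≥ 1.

Base case: L_1 = 2, and 5^1 − 3^1 = 5 − 3 = 2.
Assume L_j = 5^j − 3^j for some j ≥ 1.
Then L_{j+1} = 5L_j + 2·3^j = 5·(5^j − 3^j) + 2·3^j = 5^{j+1} − 5·3^j + 2·3^j = 5^{j+1} − 3·3^j = 5^{j+1} − 3^{j+1}.
By induction, L_m = 5^m − 3^m for all m ≥ 1.

L_m = 5^m − 3^m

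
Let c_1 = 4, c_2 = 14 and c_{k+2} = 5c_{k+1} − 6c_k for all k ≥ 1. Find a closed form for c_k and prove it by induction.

Claim: c_k = 2·3^k − 2^k.

Base cases: c_1 = 4 and 2·3^1 − 2^1 = 4; c_2 = 14 and 2·3^2 − 2^2 = 14.
Assume c_j = 2·3^j − 2^j for all 1 ≤ j ≤ r, where r ≥ 2.
Then c_{r+1} = 5c_r − 6c_{r−1} = 5·(2·3^r − 2^r) − 6·(2·3^{r−1} − 2^{r−1}) = 2·(5·3 − 6)3^{r−1} − (5·2 − 6)2^{r−1} = 18·3^{r−1} − 4·2^{r−1} = 2·3^{r+1} − 2^{r+1}.
By strong induction, c_k = 2·3^k − 2^k for all k ≥ 1.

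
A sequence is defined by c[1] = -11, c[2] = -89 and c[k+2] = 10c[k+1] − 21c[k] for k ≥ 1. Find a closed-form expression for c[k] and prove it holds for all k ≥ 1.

Claim: c[k] = 3^k − 2·7^k.

Base cases: c[1] = -11 and 3^1 − 2·7^1 = -11; c[2] = -89 and 3^2 − 2·7^2 = -89.
Assume c[i] = 3^i − 2·7^i for all 1 ≤ i ≤ j, where j ≥ 2.
Then c[j+1] = 10c[j] − 21c[j−1] = 10·(3^j − 2·7^j) − 21·(3^{j−1} − 2·7^{j−1}) = (10·3 − 21)3^{j−1} − 2·(10·7 − 21)7^{j−1} = 9·3^{j−1} − 98·7^{j−1} = 3^{j+1} − 2·7^{j+1}.
This completes the inductive step, so c[k] = 3^k − 2·7^k for all k ≥ 1.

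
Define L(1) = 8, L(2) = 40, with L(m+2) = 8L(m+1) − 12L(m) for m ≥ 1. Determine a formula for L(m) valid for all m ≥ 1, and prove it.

Claim: L(m) = 6^m + 2^m.

Base cases: L(1) = 8 and 6^1 + 2^1 = 8; L(2) = 40 and 6^2 + 2^2 = 40.
Assume L(j) = 6^j + 2^j for all 1 ≤ j ≤ r, where r ≥ 2.
Then L(r+1) = 8L(r) − 12L(r−1) = 8·(6^r + 2^r) − 12·(6^{r−1} + 2^{r−1}) = (8·6 − 12)6^{r−1} + (8·2 − 12)2^{r−1} = 36·6^{r−1} + 4·2^{r−1} = 6^{r+1} + 2^{r+1}.
So the formula holds for r+1, and by strong induction L(m) = 6^m + 2^m for all m ≥ 1.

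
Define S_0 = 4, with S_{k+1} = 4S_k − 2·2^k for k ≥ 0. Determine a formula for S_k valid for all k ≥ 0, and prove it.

Claim: S_k = 3·4^k + 2^k.

Base case: S_0 = 4, and 3·4^0 + 2^0 = 3 + 1 = 4.
Assume S_r = 3·4^r + 2^r for some r ≥ 0.
Then S_{r+1} = 4S_r − 2·2^r = 4·(3·4^r + 2^r) − 2·2^r = 3·4^{r+1} + 4·2^r − 2·2^r = 3·4^{r+1} + 2·2^r = 3·4^{r+1} + 2^{r+1}.
Hence S_k = 3·4^k + 2^k for every k ≥ 0, by induction.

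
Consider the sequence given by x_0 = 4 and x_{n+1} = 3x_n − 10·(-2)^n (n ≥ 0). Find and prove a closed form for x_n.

Claim: x_n = 2·3^n + 2·(-2)^n.

Base case: x_0 = 4, and 2·3^0 + 2·(-2)^0 = 2 + 2 = 4.
Assume x_j = 2·3^j + 2·(-2)^j for some j ≥ 0.
Then x_{j+1} = 3x_j − 10·(-2)^j = 3·(2·3^j + 2·(-2)^j) − 10·(-2)^j = 2·3^{j+1} + 6·(-2)^j − 10·(-2)^j = 2·3^{j+1} − 4·(-2)^j = 2·3^{j+1} + 2·(-2)^{j+1}.
So the formula holds for j+1, and by induction x_n = 2·3^n + 2·(-2)^n for all n ≥ 0.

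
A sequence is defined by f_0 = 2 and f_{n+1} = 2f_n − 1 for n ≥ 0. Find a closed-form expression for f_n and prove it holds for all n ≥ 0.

Claim: f_n = 2^n + 1.

Base case: f_0 = 2, and 2^0 + 1 = 1 + 1 = 2.
Assume f_j = 2^j + 1 for some j ≥ 0.
Then f_{j+1} = 2f_j − 1 = 2·(2^j + 1) − 1 = 2^{j+1} + 2 − 1 = 2^{j+1} + 1.
Hence f_n = 2^n + 1 for every n ≥ 0, by induction.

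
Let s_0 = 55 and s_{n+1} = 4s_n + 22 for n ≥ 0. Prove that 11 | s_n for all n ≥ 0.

Base case: s_0 = 55 = 11·5, so 11 | s_0.
Assume 11 | s_k, so s_k = 11t for some integer t.
Then s_{k+1} = 4s_k + 22 = 4·(11t) + 22 = 11(4t + 2), so 11 | s_{k+1}.
Hence 11 | s_n for every n ≥ 0, by induction.

11 | s_n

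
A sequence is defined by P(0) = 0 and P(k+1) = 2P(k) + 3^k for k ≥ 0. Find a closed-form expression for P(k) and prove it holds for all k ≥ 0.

Claim: P(k) = -2^k + 3^k.

Base case: P(0) = 0, and -2^0 + 3^0 = -1 + 1 = 0.
Assume P(m) = -2^m + 3^m for some m ≥ 0.
Then P(m+1) = 2P(m) + 3^m = 2·(-2^m + 3^m) + 3^m = -2^{m+1} + 2·3^m + 3^m = -2^{m+1} + 3·3^m = -2^{m+1} + 3^{m+1}.
So the formula holds for m+1, and by induction P(k) = -2^k + 3^k for all k ≥ 0.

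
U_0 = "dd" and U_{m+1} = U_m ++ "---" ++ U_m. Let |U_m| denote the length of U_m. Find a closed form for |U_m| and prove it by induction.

Claim: |U_m| = 5·2^m − 3.

Base case: |U_0| = 2, and 5·2^0 − 3 = 2.
Assume |U_r| = 5·2^r − 3.
Then |U_{r+1}| = |U_r| + 3 + |U_r| = 2|U_r| + 3 = 2(5·2^r − 3) + 3 = 5·2^{r+1} − 6 + 3 = 5·2^{r+1} − 3.
By induction, |U_m| = 5·2^m − 3 for all m ≥ 0.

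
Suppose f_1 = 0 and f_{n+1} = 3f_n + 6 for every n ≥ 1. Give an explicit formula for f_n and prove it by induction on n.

Claim: f_n = 3^n − 3.

Base case: f_1 = 0, and 3^1 − 3 = 3 − 3 = 0.
Assume f_k = 3^k − 3 for some k ≥ 1.
Then f_{k+1} = 3f_k + 6 = 3·(3^k − 3) + 6 = 3^{k+1} − 9 + 6 = 3^{k+1} − 3.
This completes the inductive step, so f_n = 3^n − 3 for all n ≥ 1.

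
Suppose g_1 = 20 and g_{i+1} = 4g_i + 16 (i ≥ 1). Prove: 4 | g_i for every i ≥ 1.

Base case: g_1 = 20 = 4·5, so 4 | g_1.
Assume 4 | g_r, so g_r = 4t for some integer t.
Then g_{r+1} = 4g_r + 16 = 4·(4t) + 16 = 4(4t + 4), so 4 | g_{r+1}.
By induction, 4 | g_i for all i ≥ 1.

4 | g_i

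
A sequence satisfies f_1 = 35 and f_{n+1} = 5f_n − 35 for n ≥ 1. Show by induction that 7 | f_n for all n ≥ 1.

Base case: f_1 = 35 = 7·5, so 7 | f_1.
Assume 7 | f_k, so f_k = 7t for some integer t.
Then f_{k+1} = 5f_k − 35 = 5·(7t) − 35 = 7(5t − 5), so 7 | f_{k+1}.
So the property holds for k+1, and by induction 7 | f_n for all n ≥ 1.

7 | f_n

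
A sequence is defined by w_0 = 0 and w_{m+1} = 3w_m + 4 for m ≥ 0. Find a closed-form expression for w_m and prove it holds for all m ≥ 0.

Claim: w_m = 2·3^m − 2.

Base case: w_0 = 0, and 2·3^0 − 2 = 2 − 2 = 0.
Assume w_r = 2·3^r − 2 for some r ≥ 0.
Then w_{r+1} = 3w_r + 4 = 3·(2·3^r − 2) + 4 = 6·3^r − 6 + 4 = 2·3^{r+1} − 2.
So the formula holds for r+1, and by induction w_m = 2·3^m − 2 for all m ≥ 0.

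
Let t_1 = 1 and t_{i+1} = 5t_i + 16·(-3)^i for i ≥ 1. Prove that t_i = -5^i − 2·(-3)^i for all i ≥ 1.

Base case: t_1 = 1, and -5^1 − 2·(-3)^1 = -5 + 6 = 1.
Assume t_r = -5^r − 2·(-3)^r for some r ≥ 1.
Then t_{r+1} = 5t_r + 16·(-3)^r = 5·(-5^r − 2·(-3)^r) + 16·(-3)^r = -5^{r+1} − 10·(-3)^r + 16·(-3)^r = -5^{r+1} + 6·(-3)^r = -5^{r+1} − 2·(-3)^{r+1}.
By induction, t_i = -5^i − 2·(-3)^i for all i ≥ 1.

t_i = -5^i − 2·(-3)^i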